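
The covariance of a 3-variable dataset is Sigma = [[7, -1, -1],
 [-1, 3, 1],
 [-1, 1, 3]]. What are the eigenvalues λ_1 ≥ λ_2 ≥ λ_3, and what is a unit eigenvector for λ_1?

Step 1 — characteristic polynomial p(λ) = det(λI - Sigma) = λ³ - tr·λ² + c_1·λ - det, where tr = trace, c_1 = sum of the principal 2×2 minors, det = det(Sigma):
  tr = 7 + 3 + 3 = 13,
  c_1 = (7·3 - (-1)²) + (7·3 - (-1)²) + (3·3 - (1)²) = 20 + 20 + 8 = 48,
  det = 7·(3·3 - (1)²) - (-1)·((-1)·3 - (1)·(-1)) + (-1)·((-1)·(1) - 3·(-1)) = 7·(8) - (-1)·(-2) + (-1)·(2) = 52.
  So p(λ) = λ³ - 13λ² + 48λ - 52.
Step 2 — look for an integer root (rational root theorem: any rational root is an integer divisor of 52). Testing λ = 2:
  p(2) = 8 - 52 + 96 - 52 = 0  ✓
  Dividing out (λ - 2): p(λ) = (λ - 2)(λ² - 11λ + 26).
Step 3 — remaining eigenvalues from the quadratic λ² - 11λ + 26 = 0:
  Δ = 11² - 4·26 = 121 - 104 = 17,  λ = (11 ± √17)/2 = (11 ± 4.1231)/2 ≈ 7.5616 or 3.4384.
  Sorted: λ_1 = 7.5616,  λ_2 = 3.4384,  λ_3 = 2  (check: sum = 13 = tr ✓).

Step 4 — unit eigenvector for λ_1 ≈ 7.5616: v spans the null space of (Sigma - λ_1 I), whose rows are
  r_1 = (-0.5616, -1, -1),  r_2 = (-1, -4.5616, 1),  r_3 = (-1, 1, -4.5616).
  v is orthogonal to every row, so take v ∝ r_1 × r_2 = ((-1)·(1) - (-1)·(-4.5616), (-1)·(-1) - (-0.5616)·(1), (-0.5616)·(-4.5616) - (-1)·(-1)) ≈ (-5.5616, 1.5616, 1.5616).
  Rescale (multiply by -1 so the first nonzero entry is positive): u = (5.5616, -1.5616, -1.5616).
  ||u|| = √((5.5616)² + (-1.5616)² + (-1.5616)²) = √(35.8078) ≈ 5.984,  v_1 = u/||u|| ≈ (0.9294, -0.261, -0.261) (||v_1|| = 1).

λ_1 = 7.5616,  λ_2 = 3.4384,  λ_3 = 2;  v_1 ≈ (0.9294, -0.261, -0.261)


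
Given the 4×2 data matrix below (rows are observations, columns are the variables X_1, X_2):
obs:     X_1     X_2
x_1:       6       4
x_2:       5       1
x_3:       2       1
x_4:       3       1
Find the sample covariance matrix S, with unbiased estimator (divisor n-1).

Step 1 — column means:
  mean(X_1) = (6 + 5 + 2 + 3) / 4 = 16/4 = 4
  mean(X_2) = (4 + 1 + 1 + 1) / 4 = 7/4 = 1.75

Step 2 — sample covariance S[i,j] = (1/(n-1)) · Σ_k (x_{k,i} - mean_i) · (x_{k,j} - mean_j), with n-1 = 3.
  S[X_1,X_1] = ((2)·(2) + (1)·(1) + (-2)·(-2) + (-1)·(-1)) / 3 = 10/3 = 3.3333
  S[X_1,X_2] = ((2)·(2.25) + (1)·(-0.75) + (-2)·(-0.75) + (-1)·(-0.75)) / 3 = 6/3 = 2
  S[X_2,X_2] = ((2.25)·(2.25) + (-0.75)·(-0.75) + (-0.75)·(-0.75) + (-0.75)·(-0.75)) / 3 = 6.75/3 = 2.25

S is symmetric (S[j,i] = S[i,j]). Assembling:

S = [[3.3333, 2],
 [2, 2.25]]


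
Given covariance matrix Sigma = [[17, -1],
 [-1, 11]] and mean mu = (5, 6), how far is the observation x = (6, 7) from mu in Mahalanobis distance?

Step 1 — centre the observation: (x - mu) = (1, 1).

Step 2 — invert Sigma. det(Sigma) = 17·11 - (-1)² = 186.
  Sigma^{-1} = (1/det) · [[d, -b], [-b, a]] = [[0.0591, 0.0054],
 [0.0054, 0.0914]].

Step 3 — form the quadratic (x - mu)^T · Sigma^{-1} · (x - mu):
  Sigma^{-1} · (x - mu) = (0.0645, 0.0968).
  (x - mu)^T · [Sigma^{-1} · (x - mu)] = (1)·(0.0645) + (1)·(0.0968) = 0.1613.

Step 4 — take square root: d = √(0.1613) ≈ 0.4016.

d(x, mu) = √(0.1613) ≈ 0.4016


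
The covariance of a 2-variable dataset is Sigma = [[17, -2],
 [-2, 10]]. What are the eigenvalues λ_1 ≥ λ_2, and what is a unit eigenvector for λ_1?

Step 1 — characteristic polynomial of 2×2 Sigma:
  det(Sigma - λI) = λ² - trace · λ + det = 0.
  trace = 17 + 10 = 27, det = 17·10 - (-2)² = 166.
Step 2 — discriminant:
  Δ = trace² - 4·det = 729 - 664 = 65.
Step 3 — eigenvalues:
  λ = (trace ± √Δ)/2 = (27 ± 8.0623)/2,
  λ_1 = 17.5311,  λ_2 = 9.4689.

Step 4 — unit eigenvector for λ_1: solve (Sigma - λ_1 I)v = 0. First row:
  (17 - 17.5311)·v_x + (-2)·v_y = 0, i.e. (-0.5311)·v_x + (-2)·v_y = 0,
  so v ∝ (b, λ_1 - a) = (-2, 0.5311); multiply by -1 so the first entry is positive: u = (2, -0.5311).
  ||u|| = √((2)² + (-0.5311)²) = √(4.2821) ≈ 2.0693,
  v_1 = u/||u|| ≈ (0.9665, -0.2567) (||v_1|| = 1).

λ_1 = 17.5311,  λ_2 = 9.4689;  v_1 ≈ (0.9665, -0.2567)


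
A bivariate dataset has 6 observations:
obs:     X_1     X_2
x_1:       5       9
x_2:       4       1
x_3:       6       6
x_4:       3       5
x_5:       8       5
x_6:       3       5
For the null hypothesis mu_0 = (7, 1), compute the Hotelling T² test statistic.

Step 1 — sample mean vector:
  mean(X_1) = (5 + 4 + 6 + 3 + 8 + 3) / 6 = 29/6 = 4.8333
  mean(X_2) = (9 + 1 + 6 + 5 + 5 + 5) / 6 = 31/6 = 5.1667
  x̄ = (4.8333, 5.1667),  deviation x̄ - mu_0 = (4.8333, 5.1667) - (7, 1) = (-2.1667, 4.1667).

Step 2 — sample covariance matrix, S[i,j] = (1/(n-1)) · Σ_k (x_{k,i} - mean_i) · (x_{k,j} - mean_j), divisor n-1 = 5:
  S[X_1,X_1] = ((0.1667)·(0.1667) + (-0.8333)·(-0.8333) + (1.1667)·(1.1667) + (-1.8333)·(-1.8333) + (3.1667)·(3.1667) + (-1.8333)·(-1.8333)) / 5 = 18.8333/5 = 3.7667
  S[X_1,X_2] = ((0.1667)·(3.8333) + (-0.8333)·(-4.1667) + (1.1667)·(0.8333) + (-1.8333)·(-0.1667) + (3.1667)·(-0.1667) + (-1.8333)·(-0.1667)) / 5 = 5.1667/5 = 1.0333
  S[X_2,X_2] = ((3.8333)·(3.8333) + (-4.1667)·(-4.1667) + (0.8333)·(0.8333) + (-0.1667)·(-0.1667) + (-0.1667)·(-0.1667) + (-0.1667)·(-0.1667)) / 5 = 32.8333/5 = 6.5667
  S = [[3.7667, 1.0333],
 [1.0333, 6.5667]].

Step 3 — invert S. det(S) = 3.7667·6.5667 - (1.0333)² = 23.6667.
  S^{-1} = (1/det) · [[d, -b], [-b, a]] = [[0.2775, -0.0437],
 [-0.0437, 0.1592]].

Step 4 — quadratic form (x̄ - mu_0)^T · S^{-1} · (x̄ - mu_0):
  S^{-1} · (x̄ - mu_0) = (-0.7831, 0.7577),
  (x̄ - mu_0)^T · [...] = (-2.1667)·(-0.7831) + (4.1667)·(0.7577) = 4.854.

Step 5 — scale by n: T² = 6 · 4.854 = 29.1239.

T² ≈ 29.1239


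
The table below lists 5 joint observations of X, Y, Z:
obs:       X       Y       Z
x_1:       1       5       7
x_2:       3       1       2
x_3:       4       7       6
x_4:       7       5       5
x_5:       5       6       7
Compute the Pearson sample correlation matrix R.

Step 1 — column means:
  mean(X) = (1 + 3 + 4 + 7 + 5) / 5 = 20/5 = 4
  mean(Y) = (5 + 1 + 7 + 5 + 6) / 5 = 24/5 = 4.8
  mean(Z) = (7 + 2 + 6 + 5 + 7) / 5 = 27/5 = 5.4

Step 2 — sample variances and covariances s[i,j] = (1/(n-1)) · Σ_k (x_{k,i} - mean_i) · (x_{k,j} - mean_j), with n-1 = 4:
  s[X,X] = ((-3)·(-3) + (-1)·(-1) + (0)·(0) + (3)·(3) + (1)·(1)) / 4 = 20/4 = 5
  s[X,Y] = ((-3)·(0.2) + (-1)·(-3.8) + (0)·(2.2) + (3)·(0.2) + (1)·(1.2)) / 4 = 5/4 = 1.25
  s[X,Z] = ((-3)·(1.6) + (-1)·(-3.4) + (0)·(0.6) + (3)·(-0.4) + (1)·(1.6)) / 4 = -1/4 = -0.25
  s[Y,Y] = ((0.2)·(0.2) + (-3.8)·(-3.8) + (2.2)·(2.2) + (0.2)·(0.2) + (1.2)·(1.2)) / 4 = 20.8/4 = 5.2
  s[Y,Z] = ((0.2)·(1.6) + (-3.8)·(-3.4) + (2.2)·(0.6) + (0.2)·(-0.4) + (1.2)·(1.6)) / 4 = 16.4/4 = 4.1
  s[Z,Z] = ((1.6)·(1.6) + (-3.4)·(-3.4) + (0.6)·(0.6) + (-0.4)·(-0.4) + (1.6)·(1.6)) / 4 = 17.2/4 = 4.3
  Sample standard deviations s_i = √(s[i,i]):
  s(X) = √(5) = 2.2361
  s(Y) = √(5.2) = 2.2804
  s(Z) = √(4.3) = 2.0736

Step 3 — r_{ij} = s_{ij} / (s_i · s_j):
  r[X,X] = 1 (diagonal).
  r[X,Y] = 1.25 / (2.2361 · 2.2804) = 1.25 / 5.099 = 0.2451
  r[X,Z] = -0.25 / (2.2361 · 2.0736) = -0.25 / 4.6368 = -0.0539
  r[Y,Y] = 1 (diagonal).
  r[Y,Z] = 4.1 / (2.2804 · 2.0736) = 4.1 / 4.7286 = 0.8671
  r[Z,Z] = 1 (diagonal).

R is symmetric with unit diagonal. Assembling:

R = [[1, 0.2451, -0.0539],
 [0.2451, 1, 0.8671],
 [-0.0539, 0.8671, 1]]


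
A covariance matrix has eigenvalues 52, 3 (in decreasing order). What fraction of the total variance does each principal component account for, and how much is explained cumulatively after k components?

Step 1 — total variance = trace(Sigma) = Σ λ_i = 52 + 3 = 55.

Step 2 — fraction explained by component i = λ_i / Σ λ:
  PC1: 52/55 = 0.9455
  PC2: 3/55 = 0.0545

Step 3 — cumulative fraction after k components = (λ_1 + ... + λ_k) / Σ λ:
  k = 1: 52/55 = 0.9455
  k = 2: (52 + 3)/55 = 55/55 = 1

Summary (fraction, with percent):

explained: PC1 0.9455 (94.55%), PC2 0.0545 (5.45%);  cumulative: 0.9455, 1


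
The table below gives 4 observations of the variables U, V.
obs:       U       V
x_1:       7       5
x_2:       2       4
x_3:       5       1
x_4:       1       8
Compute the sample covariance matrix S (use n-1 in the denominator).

Step 1 — column means:
  mean(U) = (7 + 2 + 5 + 1) / 4 = 15/4 = 3.75
  mean(V) = (5 + 4 + 1 + 8) / 4 = 18/4 = 4.5

Step 2 — sample covariance S[i,j] = (1/(n-1)) · Σ_k (x_{k,i} - mean_i) · (x_{k,j} - mean_j), with n-1 = 3.
  S[U,U] = ((3.25)·(3.25) + (-1.75)·(-1.75) + (1.25)·(1.25) + (-2.75)·(-2.75)) / 3 = 22.75/3 = 7.5833
  S[U,V] = ((3.25)·(0.5) + (-1.75)·(-0.5) + (1.25)·(-3.5) + (-2.75)·(3.5)) / 3 = -11.5/3 = -3.8333
  S[V,V] = ((0.5)·(0.5) + (-0.5)·(-0.5) + (-3.5)·(-3.5) + (3.5)·(3.5)) / 3 = 25/3 = 8.3333

S is symmetric (S[j,i] = S[i,j]). Assembling:

S = [[7.5833, -3.8333],
 [-3.8333, 8.3333]]


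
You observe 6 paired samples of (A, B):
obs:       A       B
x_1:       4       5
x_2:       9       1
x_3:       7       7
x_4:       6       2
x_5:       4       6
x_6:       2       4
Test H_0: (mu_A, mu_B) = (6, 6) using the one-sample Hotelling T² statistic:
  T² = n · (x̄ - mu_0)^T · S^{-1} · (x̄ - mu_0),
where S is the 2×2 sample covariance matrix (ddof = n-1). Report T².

Step 1 — sample mean vector:
  mean(A) = (4 + 9 + 7 + 6 + 4 + 2) / 6 = 32/6 = 5.3333
  mean(B) = (5 + 1 + 7 + 2 + 6 + 4) / 6 = 25/6 = 4.1667
  x̄ = (5.3333, 4.1667),  deviation x̄ - mu_0 = (5.3333, 4.1667) - (6, 6) = (-0.6667, -1.8333).

Step 2 — sample covariance matrix, S[i,j] = (1/(n-1)) · Σ_k (x_{k,i} - mean_i) · (x_{k,j} - mean_j), divisor n-1 = 5:
  S[A,A] = ((-1.3333)·(-1.3333) + (3.6667)·(3.6667) + (1.6667)·(1.6667) + (0.6667)·(0.6667) + (-1.3333)·(-1.3333) + (-3.3333)·(-3.3333)) / 5 = 31.3333/5 = 6.2667
  S[A,B] = ((-1.3333)·(0.8333) + (3.6667)·(-3.1667) + (1.6667)·(2.8333) + (0.6667)·(-2.1667) + (-1.3333)·(1.8333) + (-3.3333)·(-0.1667)) / 5 = -11.3333/5 = -2.2667
  S[B,B] = ((0.8333)·(0.8333) + (-3.1667)·(-3.1667) + (2.8333)·(2.8333) + (-2.1667)·(-2.1667) + (1.8333)·(1.8333) + (-0.1667)·(-0.1667)) / 5 = 26.8333/5 = 5.3667
  S = [[6.2667, -2.2667],
 [-2.2667, 5.3667]].

Step 3 — invert S. det(S) = 6.2667·5.3667 - (-2.2667)² = 28.4933.
  S^{-1} = (1/det) · [[d, -b], [-b, a]] = [[0.1883, 0.0796],
 [0.0796, 0.2199]].

Step 4 — quadratic form (x̄ - mu_0)^T · S^{-1} · (x̄ - mu_0):
  S^{-1} · (x̄ - mu_0) = (-0.2714, -0.4562),
  (x̄ - mu_0)^T · [...] = (-0.6667)·(-0.2714) + (-1.8333)·(-0.4562) = 1.0174.

Step 5 — scale by n: T² = 6 · 1.0174 = 6.1044.

T² ≈ 6.1044


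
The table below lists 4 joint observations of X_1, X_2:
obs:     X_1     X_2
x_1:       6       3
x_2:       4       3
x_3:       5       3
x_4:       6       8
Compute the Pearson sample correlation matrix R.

Step 1 — column means:
  mean(X_1) = (6 + 4 + 5 + 6) / 4 = 21/4 = 5.25
  mean(X_2) = (3 + 3 + 3 + 8) / 4 = 17/4 = 4.25

Step 2 — sample variances and covariances s[i,j] = (1/(n-1)) · Σ_k (x_{k,i} - mean_i) · (x_{k,j} - mean_j), with n-1 = 3:
  s[X_1,X_1] = ((0.75)·(0.75) + (-1.25)·(-1.25) + (-0.25)·(-0.25) + (0.75)·(0.75)) / 3 = 2.75/3 = 0.9167
  s[X_1,X_2] = ((0.75)·(-1.25) + (-1.25)·(-1.25) + (-0.25)·(-1.25) + (0.75)·(3.75)) / 3 = 3.75/3 = 1.25
  s[X_2,X_2] = ((-1.25)·(-1.25) + (-1.25)·(-1.25) + (-1.25)·(-1.25) + (3.75)·(3.75)) / 3 = 18.75/3 = 6.25
  Sample standard deviations s_i = √(s[i,i]):
  s(X_1) = √(0.9167) = 0.9574
  s(X_2) = √(6.25) = 2.5

Step 3 — r_{ij} = s_{ij} / (s_i · s_j):
  r[X_1,X_1] = 1 (diagonal).
  r[X_1,X_2] = 1.25 / (0.9574 · 2.5) = 1.25 / 2.3936 = 0.5222
  r[X_2,X_2] = 1 (diagonal).

R is symmetric with unit diagonal. Assembling:

R = [[1, 0.5222],
 [0.5222, 1]]


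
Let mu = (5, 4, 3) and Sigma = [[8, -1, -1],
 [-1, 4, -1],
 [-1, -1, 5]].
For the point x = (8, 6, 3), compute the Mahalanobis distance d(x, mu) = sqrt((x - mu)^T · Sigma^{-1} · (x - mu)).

Step 1 — centre the observation: (x - mu) = (3, 2, 0).

Step 2 — invert Sigma (cofactor / det for 3×3, or solve directly):
  Sigma^{-1} = [[0.1348, 0.0426, 0.0355],
 [0.0426, 0.2766, 0.0638],
 [0.0355, 0.0638, 0.2199]].

Step 3 — form the quadratic (x - mu)^T · Sigma^{-1} · (x - mu):
  Sigma^{-1} · (x - mu) = (0.4894, 0.6809, 0.234).
  (x - mu)^T · [Sigma^{-1} · (x - mu)] = (3)·(0.4894) + (2)·(0.6809) + (0)·(0.234) = 2.8298.

Step 4 — take square root: d = √(2.8298) ≈ 1.6822.

d(x, mu) = √(2.8298) ≈ 1.6822


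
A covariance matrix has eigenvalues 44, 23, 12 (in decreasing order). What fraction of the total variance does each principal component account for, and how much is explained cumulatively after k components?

Step 1 — total variance = trace(Sigma) = Σ λ_i = 44 + 23 + 12 = 79.

Step 2 — fraction explained by component i = λ_i / Σ λ:
  PC1: 44/79 = 0.557
  PC2: 23/79 = 0.2911
  PC3: 12/79 = 0.1519

Step 3 — cumulative fraction after k components = (λ_1 + ... + λ_k) / Σ λ:
  k = 1: 44/79 = 0.557
  k = 2: (44 + 23)/79 = 67/79 = 0.8481
  k = 3: (44 + 23 + 12)/79 = 79/79 = 1

Summary (fraction, with percent):

explained: PC1 0.557 (55.7%), PC2 0.2911 (29.11%), PC3 0.1519 (15.19%);  cumulative: 0.557, 0.8481, 1


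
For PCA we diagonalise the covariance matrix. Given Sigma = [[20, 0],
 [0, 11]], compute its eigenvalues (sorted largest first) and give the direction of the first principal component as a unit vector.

Step 1 — characteristic polynomial of 2×2 Sigma:
  det(Sigma - λI) = λ² - trace · λ + det = 0.
  trace = 20 + 11 = 31, det = 20·11 - (0)² = 220.
Step 2 — discriminant:
  Δ = trace² - 4·det = 961 - 880 = 81.
Step 3 — eigenvalues:
  λ = (trace ± √Δ)/2 = (31 ± 9)/2,
  λ_1 = 20,  λ_2 = 11.

Step 4 — unit eigenvector for λ_1: Sigma is diagonal, so its eigenvectors are the coordinate axes. λ_1 = 20 is the diagonal entry on the first coordinate axis, hence
  v_1 = (1, 0) (||v_1|| = 1).

λ_1 = 20,  λ_2 = 11;  v_1 ≈ (1, 0)


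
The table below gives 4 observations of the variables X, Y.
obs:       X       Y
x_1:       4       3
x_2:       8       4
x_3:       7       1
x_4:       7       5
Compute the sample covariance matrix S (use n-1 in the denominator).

Step 1 — column means:
  mean(X) = (4 + 8 + 7 + 7) / 4 = 26/4 = 6.5
  mean(Y) = (3 + 4 + 1 + 5) / 4 = 13/4 = 3.25

Step 2 — sample covariance S[i,j] = (1/(n-1)) · Σ_k (x_{k,i} - mean_i) · (x_{k,j} - mean_j), with n-1 = 3.
  S[X,X] = ((-2.5)·(-2.5) + (1.5)·(1.5) + (0.5)·(0.5) + (0.5)·(0.5)) / 3 = 9/3 = 3
  S[X,Y] = ((-2.5)·(-0.25) + (1.5)·(0.75) + (0.5)·(-2.25) + (0.5)·(1.75)) / 3 = 1.5/3 = 0.5
  S[Y,Y] = ((-0.25)·(-0.25) + (0.75)·(0.75) + (-2.25)·(-2.25) + (1.75)·(1.75)) / 3 = 8.75/3 = 2.9167

S is symmetric (S[j,i] = S[i,j]). Assembling:

S = [[3, 0.5],
 [0.5, 2.9167]]


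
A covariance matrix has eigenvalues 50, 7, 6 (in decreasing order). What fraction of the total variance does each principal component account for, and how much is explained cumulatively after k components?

Step 1 — total variance = trace(Sigma) = Σ λ_i = 50 + 7 + 6 = 63.

Step 2 — fraction explained by component i = λ_i / Σ λ:
  PC1: 50/63 = 0.7937
  PC2: 7/63 = 0.1111
  PC3: 6/63 = 0.0952

Step 3 — cumulative fraction after k components = (λ_1 + ... + λ_k) / Σ λ:
  k = 1: 50/63 = 0.7937
  k = 2: (50 + 7)/63 = 57/63 = 0.9048
  k = 3: (50 + 7 + 6)/63 = 63/63 = 1

Summary (fraction, with percent):

explained: PC1 0.7937 (79.37%), PC2 0.1111 (11.11%), PC3 0.0952 (9.52%);  cumulative: 0.7937, 0.9048, 1


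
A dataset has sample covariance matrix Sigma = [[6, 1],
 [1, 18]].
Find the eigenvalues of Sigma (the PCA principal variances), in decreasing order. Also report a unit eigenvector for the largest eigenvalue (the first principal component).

Step 1 — characteristic polynomial of 2×2 Sigma:
  det(Sigma - λI) = λ² - trace · λ + det = 0.
  trace = 6 + 18 = 24, det = 6·18 - (1)² = 107.
Step 2 — discriminant:
  Δ = trace² - 4·det = 576 - 428 = 148.
Step 3 — eigenvalues:
  λ = (trace ± √Δ)/2 = (24 ± 12.1655)/2,
  λ_1 = 18.0828,  λ_2 = 5.9172.

Step 4 — unit eigenvector for λ_1: solve (Sigma - λ_1 I)v = 0. First row:
  (6 - 18.0828)·v_x + (1)·v_y = 0, i.e. (-12.0828)·v_x + (1)·v_y = 0,
  so v ∝ (b, λ_1 - a) = (1, 12.0828) = u.
  ||u|| = √((1)² + (12.0828)²) = √(146.9932) ≈ 12.1241,
  v_1 = u/||u|| ≈ (0.0825, 0.9966) (||v_1|| = 1).

λ_1 = 18.0828,  λ_2 = 5.9172;  v_1 ≈ (0.0825, 0.9966)


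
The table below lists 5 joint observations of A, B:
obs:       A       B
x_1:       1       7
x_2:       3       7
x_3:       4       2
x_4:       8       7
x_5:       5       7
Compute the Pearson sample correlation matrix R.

Step 1 — column means:
  mean(A) = (1 + 3 + 4 + 8 + 5) / 5 = 21/5 = 4.2
  mean(B) = (7 + 7 + 2 + 7 + 7) / 5 = 30/5 = 6

Step 2 — sample variances and covariances s[i,j] = (1/(n-1)) · Σ_k (x_{k,i} - mean_i) · (x_{k,j} - mean_j), with n-1 = 4:
  s[A,A] = ((-3.2)·(-3.2) + (-1.2)·(-1.2) + (-0.2)·(-0.2) + (3.8)·(3.8) + (0.8)·(0.8)) / 4 = 26.8/4 = 6.7
  s[A,B] = ((-3.2)·(1) + (-1.2)·(1) + (-0.2)·(-4) + (3.8)·(1) + (0.8)·(1)) / 4 = 1/4 = 0.25
  s[B,B] = ((1)·(1) + (1)·(1) + (-4)·(-4) + (1)·(1) + (1)·(1)) / 4 = 20/4 = 5
  Sample standard deviations s_i = √(s[i,i]):
  s(A) = √(6.7) = 2.5884
  s(B) = √(5) = 2.2361

Step 3 — r_{ij} = s_{ij} / (s_i · s_j):
  r[A,A] = 1 (diagonal).
  r[A,B] = 0.25 / (2.5884 · 2.2361) = 0.25 / 5.7879 = 0.0432
  r[B,B] = 1 (diagonal).

R is symmetric with unit diagonal. Assembling:

R = [[1, 0.0432],
 [0.0432, 1]]


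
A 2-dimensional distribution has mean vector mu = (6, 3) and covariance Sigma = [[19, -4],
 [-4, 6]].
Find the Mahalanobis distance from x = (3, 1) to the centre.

Step 1 — centre the observation: (x - mu) = (-3, -2).

Step 2 — invert Sigma. det(Sigma) = 19·6 - (-4)² = 98.
  Sigma^{-1} = (1/det) · [[d, -b], [-b, a]] = [[0.0612, 0.0408],
 [0.0408, 0.1939]].

Step 3 — form the quadratic (x - mu)^T · Sigma^{-1} · (x - mu):
  Sigma^{-1} · (x - mu) = (-0.2653, -0.5102).
  (x - mu)^T · [Sigma^{-1} · (x - mu)] = (-3)·(-0.2653) + (-2)·(-0.5102) = 1.8163.

Step 4 — take square root: d = √(1.8163) ≈ 1.3477.

d(x, mu) = √(1.8163) ≈ 1.3477


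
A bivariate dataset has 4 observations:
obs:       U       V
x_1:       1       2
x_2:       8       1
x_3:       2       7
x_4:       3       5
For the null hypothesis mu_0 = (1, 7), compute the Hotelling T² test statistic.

Step 1 — sample mean vector:
  mean(U) = (1 + 8 + 2 + 3) / 4 = 14/4 = 3.5
  mean(V) = (2 + 1 + 7 + 5) / 4 = 15/4 = 3.75
  x̄ = (3.5, 3.75),  deviation x̄ - mu_0 = (3.5, 3.75) - (1, 7) = (2.5, -3.25).

Step 2 — sample covariance matrix, S[i,j] = (1/(n-1)) · Σ_k (x_{k,i} - mean_i) · (x_{k,j} - mean_j), divisor n-1 = 3:
  S[U,U] = ((-2.5)·(-2.5) + (4.5)·(4.5) + (-1.5)·(-1.5) + (-0.5)·(-0.5)) / 3 = 29/3 = 9.6667
  S[U,V] = ((-2.5)·(-1.75) + (4.5)·(-2.75) + (-1.5)·(3.25) + (-0.5)·(1.25)) / 3 = -13.5/3 = -4.5
  S[V,V] = ((-1.75)·(-1.75) + (-2.75)·(-2.75) + (3.25)·(3.25) + (1.25)·(1.25)) / 3 = 22.75/3 = 7.5833
  S = [[9.6667, -4.5],
 [-4.5, 7.5833]].

Step 3 — invert S. det(S) = 9.6667·7.5833 - (-4.5)² = 53.0556.
  S^{-1} = (1/det) · [[d, -b], [-b, a]] = [[0.1429, 0.0848],
 [0.0848, 0.1822]].

Step 4 — quadratic form (x̄ - mu_0)^T · S^{-1} · (x̄ - mu_0):
  S^{-1} · (x̄ - mu_0) = (0.0817, -0.3801),
  (x̄ - mu_0)^T · [...] = (2.5)·(0.0817) + (-3.25)·(-0.3801) = 1.4395.

Step 5 — scale by n: T² = 4 · 1.4395 = 5.7581.

T² ≈ 5.7581


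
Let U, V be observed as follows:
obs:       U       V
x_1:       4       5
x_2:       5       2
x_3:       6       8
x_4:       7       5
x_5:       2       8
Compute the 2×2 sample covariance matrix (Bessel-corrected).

Step 1 — column means:
  mean(U) = (4 + 5 + 6 + 7 + 2) / 5 = 24/5 = 4.8
  mean(V) = (5 + 2 + 8 + 5 + 8) / 5 = 28/5 = 5.6

Step 2 — sample covariance S[i,j] = (1/(n-1)) · Σ_k (x_{k,i} - mean_i) · (x_{k,j} - mean_j), with n-1 = 4.
  S[U,U] = ((-0.8)·(-0.8) + (0.2)·(0.2) + (1.2)·(1.2) + (2.2)·(2.2) + (-2.8)·(-2.8)) / 4 = 14.8/4 = 3.7
  S[U,V] = ((-0.8)·(-0.6) + (0.2)·(-3.6) + (1.2)·(2.4) + (2.2)·(-0.6) + (-2.8)·(2.4)) / 4 = -5.4/4 = -1.35
  S[V,V] = ((-0.6)·(-0.6) + (-3.6)·(-3.6) + (2.4)·(2.4) + (-0.6)·(-0.6) + (2.4)·(2.4)) / 4 = 25.2/4 = 6.3

S is symmetric (S[j,i] = S[i,j]). Assembling:

S = [[3.7, -1.35],
 [-1.35, 6.3]]


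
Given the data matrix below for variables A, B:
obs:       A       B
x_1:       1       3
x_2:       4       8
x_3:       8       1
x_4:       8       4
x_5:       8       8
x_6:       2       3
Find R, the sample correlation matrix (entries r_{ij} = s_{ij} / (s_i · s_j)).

Step 1 — column means:
  mean(A) = (1 + 4 + 8 + 8 + 8 + 2) / 6 = 31/6 = 5.1667
  mean(B) = (3 + 8 + 1 + 4 + 8 + 3) / 6 = 27/6 = 4.5

Step 2 — sample variances and covariances s[i,j] = (1/(n-1)) · Σ_k (x_{k,i} - mean_i) · (x_{k,j} - mean_j), with n-1 = 5:
  s[A,A] = ((-4.1667)·(-4.1667) + (-1.1667)·(-1.1667) + (2.8333)·(2.8333) + (2.8333)·(2.8333) + (2.8333)·(2.8333) + (-3.1667)·(-3.1667)) / 5 = 52.8333/5 = 10.5667
  s[A,B] = ((-4.1667)·(-1.5) + (-1.1667)·(3.5) + (2.8333)·(-3.5) + (2.8333)·(-0.5) + (2.8333)·(3.5) + (-3.1667)·(-1.5)) / 5 = 5.5/5 = 1.1
  s[B,B] = ((-1.5)·(-1.5) + (3.5)·(3.5) + (-3.5)·(-3.5) + (-0.5)·(-0.5) + (3.5)·(3.5) + (-1.5)·(-1.5)) / 5 = 41.5/5 = 8.3
  Sample standard deviations s_i = √(s[i,i]):
  s(A) = √(10.5667) = 3.2506
  s(B) = √(8.3) = 2.881

Step 3 — r_{ij} = s_{ij} / (s_i · s_j):
  r[A,A] = 1 (diagonal).
  r[A,B] = 1.1 / (3.2506 · 2.881) = 1.1 / 9.365 = 0.1175
  r[B,B] = 1 (diagonal).

R is symmetric with unit diagonal. Assembling:

R = [[1, 0.1175],
 [0.1175, 1]]


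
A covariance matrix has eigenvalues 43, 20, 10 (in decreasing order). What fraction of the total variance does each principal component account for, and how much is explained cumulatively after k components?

Step 1 — total variance = trace(Sigma) = Σ λ_i = 43 + 20 + 10 = 73.

Step 2 — fraction explained by component i = λ_i / Σ λ:
  PC1: 43/73 = 0.589
  PC2: 20/73 = 0.274
  PC3: 10/73 = 0.137

Step 3 — cumulative fraction after k components = (λ_1 + ... + λ_k) / Σ λ:
  k = 1: 43/73 = 0.589
  k = 2: (43 + 20)/73 = 63/73 = 0.863
  k = 3: (43 + 20 + 10)/73 = 73/73 = 1

Summary (fraction, with percent):

explained: PC1 0.589 (58.9%), PC2 0.274 (27.4%), PC3 0.137 (13.7%);  cumulative: 0.589, 0.863, 1


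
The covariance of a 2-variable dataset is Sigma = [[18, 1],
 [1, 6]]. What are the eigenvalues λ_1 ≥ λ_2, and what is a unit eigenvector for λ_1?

Step 1 — characteristic polynomial of 2×2 Sigma:
  det(Sigma - λI) = λ² - trace · λ + det = 0.
  trace = 18 + 6 = 24, det = 18·6 - (1)² = 107.
Step 2 — discriminant:
  Δ = trace² - 4·det = 576 - 428 = 148.
Step 3 — eigenvalues:
  λ = (trace ± √Δ)/2 = (24 ± 12.1655)/2,
  λ_1 = 18.0828,  λ_2 = 5.9172.

Step 4 — unit eigenvector for λ_1: solve (Sigma - λ_1 I)v = 0. First row:
  (18 - 18.0828)·v_x + (1)·v_y = 0, i.e. (-0.0828)·v_x + (1)·v_y = 0,
  so v ∝ (b, λ_1 - a) = (1, 0.0828) = u.
  ||u|| = √((1)² + (0.0828)²) = √(1.0068) ≈ 1.0034,
  v_1 = u/||u|| ≈ (0.9966, 0.0825) (||v_1|| = 1).

λ_1 = 18.0828,  λ_2 = 5.9172;  v_1 ≈ (0.9966, 0.0825)


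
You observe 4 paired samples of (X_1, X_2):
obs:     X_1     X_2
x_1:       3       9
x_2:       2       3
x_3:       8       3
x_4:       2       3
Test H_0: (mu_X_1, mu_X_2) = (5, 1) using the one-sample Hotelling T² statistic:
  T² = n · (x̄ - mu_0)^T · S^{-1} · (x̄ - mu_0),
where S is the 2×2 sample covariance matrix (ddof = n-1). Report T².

Step 1 — sample mean vector:
  mean(X_1) = (3 + 2 + 8 + 2) / 4 = 15/4 = 3.75
  mean(X_2) = (9 + 3 + 3 + 3) / 4 = 18/4 = 4.5
  x̄ = (3.75, 4.5),  deviation x̄ - mu_0 = (3.75, 4.5) - (5, 1) = (-1.25, 3.5).

Step 2 — sample covariance matrix, S[i,j] = (1/(n-1)) · Σ_k (x_{k,i} - mean_i) · (x_{k,j} - mean_j), divisor n-1 = 3:
  S[X_1,X_1] = ((-0.75)·(-0.75) + (-1.75)·(-1.75) + (4.25)·(4.25) + (-1.75)·(-1.75)) / 3 = 24.75/3 = 8.25
  S[X_1,X_2] = ((-0.75)·(4.5) + (-1.75)·(-1.5) + (4.25)·(-1.5) + (-1.75)·(-1.5)) / 3 = -4.5/3 = -1.5
  S[X_2,X_2] = ((4.5)·(4.5) + (-1.5)·(-1.5) + (-1.5)·(-1.5) + (-1.5)·(-1.5)) / 3 = 27/3 = 9
  S = [[8.25, -1.5],
 [-1.5, 9]].

Step 3 — invert S. det(S) = 8.25·9 - (-1.5)² = 72.
  S^{-1} = (1/det) · [[d, -b], [-b, a]] = [[0.125, 0.0208],
 [0.0208, 0.1146]].

Step 4 — quadratic form (x̄ - mu_0)^T · S^{-1} · (x̄ - mu_0):
  S^{-1} · (x̄ - mu_0) = (-0.0833, 0.375),
  (x̄ - mu_0)^T · [...] = (-1.25)·(-0.0833) + (3.5)·(0.375) = 1.4167.

Step 5 — scale by n: T² = 4 · 1.4167 = 5.6667.

T² ≈ 5.6667


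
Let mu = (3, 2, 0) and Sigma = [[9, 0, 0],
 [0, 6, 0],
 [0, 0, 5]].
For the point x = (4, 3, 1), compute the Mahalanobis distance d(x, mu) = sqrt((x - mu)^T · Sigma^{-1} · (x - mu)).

Step 1 — centre the observation: (x - mu) = (1, 1, 1).

Step 2 — invert Sigma (cofactor / det for 3×3, or solve directly):
  Sigma^{-1} = [[0.1111, 0, 0],
 [0, 0.1667, 0],
 [0, 0, 0.2]].

Step 3 — form the quadratic (x - mu)^T · Sigma^{-1} · (x - mu):
  Sigma^{-1} · (x - mu) = (0.1111, 0.1667, 0.2).
  (x - mu)^T · [Sigma^{-1} · (x - mu)] = (1)·(0.1111) + (1)·(0.1667) + (1)·(0.2) = 0.4778.

Step 4 — take square root: d = √(0.4778) ≈ 0.6912.

d(x, mu) = √(0.4778) ≈ 0.6912


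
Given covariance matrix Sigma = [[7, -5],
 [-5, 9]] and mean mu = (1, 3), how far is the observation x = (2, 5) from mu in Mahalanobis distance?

Step 1 — centre the observation: (x - mu) = (1, 2).

Step 2 — invert Sigma. det(Sigma) = 7·9 - (-5)² = 38.
  Sigma^{-1} = (1/det) · [[d, -b], [-b, a]] = [[0.2368, 0.1316],
 [0.1316, 0.1842]].

Step 3 — form the quadratic (x - mu)^T · Sigma^{-1} · (x - mu):
  Sigma^{-1} · (x - mu) = (0.5, 0.5).
  (x - mu)^T · [Sigma^{-1} · (x - mu)] = (1)·(0.5) + (2)·(0.5) = 1.5.

Step 4 — take square root: d = √(1.5) ≈ 1.2247.

d(x, mu) = √(1.5) ≈ 1.2247


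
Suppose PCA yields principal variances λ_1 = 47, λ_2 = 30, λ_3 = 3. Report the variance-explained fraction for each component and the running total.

Step 1 — total variance = trace(Sigma) = Σ λ_i = 47 + 30 + 3 = 80.

Step 2 — fraction explained by component i = λ_i / Σ λ:
  PC1: 47/80 = 0.5875
  PC2: 30/80 = 0.375
  PC3: 3/80 = 0.0375

Step 3 — cumulative fraction after k components = (λ_1 + ... + λ_k) / Σ λ:
  k = 1: 47/80 = 0.5875
  k = 2: (47 + 30)/80 = 77/80 = 0.9625
  k = 3: (47 + 30 + 3)/80 = 80/80 = 1

Summary (fraction, with percent):

explained: PC1 0.5875 (58.75%), PC2 0.375 (37.5%), PC3 0.0375 (3.75%);  cumulative: 0.5875, 0.9625, 1


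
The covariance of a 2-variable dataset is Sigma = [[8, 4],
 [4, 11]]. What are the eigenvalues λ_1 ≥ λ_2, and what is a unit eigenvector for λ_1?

Step 1 — characteristic polynomial of 2×2 Sigma:
  det(Sigma - λI) = λ² - trace · λ + det = 0.
  trace = 8 + 11 = 19, det = 8·11 - (4)² = 72.
Step 2 — discriminant:
  Δ = trace² - 4·det = 361 - 288 = 73.
Step 3 — eigenvalues:
  λ = (trace ± √Δ)/2 = (19 ± 8.544)/2,
  λ_1 = 13.772,  λ_2 = 5.228.

Step 4 — unit eigenvector for λ_1: solve (Sigma - λ_1 I)v = 0. First row:
  (8 - 13.772)·v_x + (4)·v_y = 0, i.e. (-5.772)·v_x + (4)·v_y = 0,
  so v ∝ (b, λ_1 - a) = (4, 5.772) = u.
  ||u|| = √((4)² + (5.772)²) = √(49.316) ≈ 7.0225,
  v_1 = u/||u|| ≈ (0.5696, 0.8219) (||v_1|| = 1).

λ_1 = 13.772,  λ_2 = 5.228;  v_1 ≈ (0.5696, 0.8219)


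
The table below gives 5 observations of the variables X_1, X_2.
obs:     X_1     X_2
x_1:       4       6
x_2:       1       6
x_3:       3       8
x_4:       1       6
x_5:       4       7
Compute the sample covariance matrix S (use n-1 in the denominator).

Step 1 — column means:
  mean(X_1) = (4 + 1 + 3 + 1 + 4) / 5 = 13/5 = 2.6
  mean(X_2) = (6 + 6 + 8 + 6 + 7) / 5 = 33/5 = 6.6

Step 2 — sample covariance S[i,j] = (1/(n-1)) · Σ_k (x_{k,i} - mean_i) · (x_{k,j} - mean_j), with n-1 = 4.
  S[X_1,X_1] = ((1.4)·(1.4) + (-1.6)·(-1.6) + (0.4)·(0.4) + (-1.6)·(-1.6) + (1.4)·(1.4)) / 4 = 9.2/4 = 2.3
  S[X_1,X_2] = ((1.4)·(-0.6) + (-1.6)·(-0.6) + (0.4)·(1.4) + (-1.6)·(-0.6) + (1.4)·(0.4)) / 4 = 2.2/4 = 0.55
  S[X_2,X_2] = ((-0.6)·(-0.6) + (-0.6)·(-0.6) + (1.4)·(1.4) + (-0.6)·(-0.6) + (0.4)·(0.4)) / 4 = 3.2/4 = 0.8

S is symmetric (S[j,i] = S[i,j]). Assembling:

S = [[2.3, 0.55],
 [0.55, 0.8]]


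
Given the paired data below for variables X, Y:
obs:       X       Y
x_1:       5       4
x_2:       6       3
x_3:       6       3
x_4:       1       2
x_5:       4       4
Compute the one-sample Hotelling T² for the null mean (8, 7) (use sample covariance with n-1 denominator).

Step 1 — sample mean vector:
  mean(X) = (5 + 6 + 6 + 1 + 4) / 5 = 22/5 = 4.4
  mean(Y) = (4 + 3 + 3 + 2 + 4) / 5 = 16/5 = 3.2
  x̄ = (4.4, 3.2),  deviation x̄ - mu_0 = (4.4, 3.2) - (8, 7) = (-3.6, -3.8).

Step 2 — sample covariance matrix, S[i,j] = (1/(n-1)) · Σ_k (x_{k,i} - mean_i) · (x_{k,j} - mean_j), divisor n-1 = 4:
  S[X,X] = ((0.6)·(0.6) + (1.6)·(1.6) + (1.6)·(1.6) + (-3.4)·(-3.4) + (-0.4)·(-0.4)) / 4 = 17.2/4 = 4.3
  S[X,Y] = ((0.6)·(0.8) + (1.6)·(-0.2) + (1.6)·(-0.2) + (-3.4)·(-1.2) + (-0.4)·(0.8)) / 4 = 3.6/4 = 0.9
  S[Y,Y] = ((0.8)·(0.8) + (-0.2)·(-0.2) + (-0.2)·(-0.2) + (-1.2)·(-1.2) + (0.8)·(0.8)) / 4 = 2.8/4 = 0.7
  S = [[4.3, 0.9],
 [0.9, 0.7]].

Step 3 — invert S. det(S) = 4.3·0.7 - (0.9)² = 2.2.
  S^{-1} = (1/det) · [[d, -b], [-b, a]] = [[0.3182, -0.4091],
 [-0.4091, 1.9545]].

Step 4 — quadratic form (x̄ - mu_0)^T · S^{-1} · (x̄ - mu_0):
  S^{-1} · (x̄ - mu_0) = (0.4091, -5.9545),
  (x̄ - mu_0)^T · [...] = (-3.6)·(0.4091) + (-3.8)·(-5.9545) = 21.1545.

Step 5 — scale by n: T² = 5 · 21.1545 = 105.7727.

T² ≈ 105.7727


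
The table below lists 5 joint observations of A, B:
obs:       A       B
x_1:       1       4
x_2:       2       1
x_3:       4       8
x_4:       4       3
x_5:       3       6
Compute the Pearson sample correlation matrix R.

Step 1 — column means:
  mean(A) = (1 + 2 + 4 + 4 + 3) / 5 = 14/5 = 2.8
  mean(B) = (4 + 1 + 8 + 3 + 6) / 5 = 22/5 = 4.4

Step 2 — sample variances and covariances s[i,j] = (1/(n-1)) · Σ_k (x_{k,i} - mean_i) · (x_{k,j} - mean_j), with n-1 = 4:
  s[A,A] = ((-1.8)·(-1.8) + (-0.8)·(-0.8) + (1.2)·(1.2) + (1.2)·(1.2) + (0.2)·(0.2)) / 4 = 6.8/4 = 1.7
  s[A,B] = ((-1.8)·(-0.4) + (-0.8)·(-3.4) + (1.2)·(3.6) + (1.2)·(-1.4) + (0.2)·(1.6)) / 4 = 6.4/4 = 1.6
  s[B,B] = ((-0.4)·(-0.4) + (-3.4)·(-3.4) + (3.6)·(3.6) + (-1.4)·(-1.4) + (1.6)·(1.6)) / 4 = 29.2/4 = 7.3
  Sample standard deviations s_i = √(s[i,i]):
  s(A) = √(1.7) = 1.3038
  s(B) = √(7.3) = 2.7019

Step 3 — r_{ij} = s_{ij} / (s_i · s_j):
  r[A,A] = 1 (diagonal).
  r[A,B] = 1.6 / (1.3038 · 2.7019) = 1.6 / 3.5228 = 0.4542
  r[B,B] = 1 (diagonal).

R is symmetric with unit diagonal. Assembling:

R = [[1, 0.4542],
 [0.4542, 1]]


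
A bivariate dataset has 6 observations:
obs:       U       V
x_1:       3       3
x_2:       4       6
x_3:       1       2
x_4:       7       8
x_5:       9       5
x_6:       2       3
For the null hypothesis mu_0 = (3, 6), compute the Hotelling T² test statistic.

Step 1 — sample mean vector:
  mean(U) = (3 + 4 + 1 + 7 + 9 + 2) / 6 = 26/6 = 4.3333
  mean(V) = (3 + 6 + 2 + 8 + 5 + 3) / 6 = 27/6 = 4.5
  x̄ = (4.3333, 4.5),  deviation x̄ - mu_0 = (4.3333, 4.5) - (3, 6) = (1.3333, -1.5).

Step 2 — sample covariance matrix, S[i,j] = (1/(n-1)) · Σ_k (x_{k,i} - mean_i) · (x_{k,j} - mean_j), divisor n-1 = 5:
  S[U,U] = ((-1.3333)·(-1.3333) + (-0.3333)·(-0.3333) + (-3.3333)·(-3.3333) + (2.6667)·(2.6667) + (4.6667)·(4.6667) + (-2.3333)·(-2.3333)) / 5 = 47.3333/5 = 9.4667
  S[U,V] = ((-1.3333)·(-1.5) + (-0.3333)·(1.5) + (-3.3333)·(-2.5) + (2.6667)·(3.5) + (4.6667)·(0.5) + (-2.3333)·(-1.5)) / 5 = 25/5 = 5
  S[V,V] = ((-1.5)·(-1.5) + (1.5)·(1.5) + (-2.5)·(-2.5) + (3.5)·(3.5) + (0.5)·(0.5) + (-1.5)·(-1.5)) / 5 = 25.5/5 = 5.1
  S = [[9.4667, 5],
 [5, 5.1]].

Step 3 — invert S. det(S) = 9.4667·5.1 - (5)² = 23.28.
  S^{-1} = (1/det) · [[d, -b], [-b, a]] = [[0.2191, -0.2148],
 [-0.2148, 0.4066]].

Step 4 — quadratic form (x̄ - mu_0)^T · S^{-1} · (x̄ - mu_0):
  S^{-1} · (x̄ - mu_0) = (0.6143, -0.8963),
  (x̄ - mu_0)^T · [...] = (1.3333)·(0.6143) + (-1.5)·(-0.8963) = 2.1635.

Step 5 — scale by n: T² = 6 · 2.1635 = 12.9811.

T² ≈ 12.9811


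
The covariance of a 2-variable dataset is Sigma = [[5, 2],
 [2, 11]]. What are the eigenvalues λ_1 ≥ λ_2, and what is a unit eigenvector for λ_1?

Step 1 — characteristic polynomial of 2×2 Sigma:
  det(Sigma - λI) = λ² - trace · λ + det = 0.
  trace = 5 + 11 = 16, det = 5·11 - (2)² = 51.
Step 2 — discriminant:
  Δ = trace² - 4·det = 256 - 204 = 52.
Step 3 — eigenvalues:
  λ = (trace ± √Δ)/2 = (16 ± 7.2111)/2,
  λ_1 = 11.6056,  λ_2 = 4.3944.

Step 4 — unit eigenvector for λ_1: solve (Sigma - λ_1 I)v = 0. First row:
  (5 - 11.6056)·v_x + (2)·v_y = 0, i.e. (-6.6056)·v_x + (2)·v_y = 0,
  so v ∝ (b, λ_1 - a) = (2, 6.6056) = u.
  ||u|| = √((2)² + (6.6056)²) = √(47.6333) ≈ 6.9017,
  v_1 = u/||u|| ≈ (0.2898, 0.9571) (||v_1|| = 1).

λ_1 = 11.6056,  λ_2 = 4.3944;  v_1 ≈ (0.2898, 0.9571)


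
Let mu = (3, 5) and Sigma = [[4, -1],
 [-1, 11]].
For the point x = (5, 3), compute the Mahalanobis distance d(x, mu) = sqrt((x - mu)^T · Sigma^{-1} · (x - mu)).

Step 1 — centre the observation: (x - mu) = (2, -2).

Step 2 — invert Sigma. det(Sigma) = 4·11 - (-1)² = 43.
  Sigma^{-1} = (1/det) · [[d, -b], [-b, a]] = [[0.2558, 0.0233],
 [0.0233, 0.093]].

Step 3 — form the quadratic (x - mu)^T · Sigma^{-1} · (x - mu):
  Sigma^{-1} · (x - mu) = (0.4651, -0.1395).
  (x - mu)^T · [Sigma^{-1} · (x - mu)] = (2)·(0.4651) + (-2)·(-0.1395) = 1.2093.

Step 4 — take square root: d = √(1.2093) ≈ 1.0997.

d(x, mu) = √(1.2093) ≈ 1.0997


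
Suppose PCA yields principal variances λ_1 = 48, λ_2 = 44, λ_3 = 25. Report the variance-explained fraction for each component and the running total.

Step 1 — total variance = trace(Sigma) = Σ λ_i = 48 + 44 + 25 = 117.

Step 2 — fraction explained by component i = λ_i / Σ λ:
  PC1: 48/117 = 0.4103
  PC2: 44/117 = 0.3761
  PC3: 25/117 = 0.2137

Step 3 — cumulative fraction after k components = (λ_1 + ... + λ_k) / Σ λ:
  k = 1: 48/117 = 0.4103
  k = 2: (48 + 44)/117 = 92/117 = 0.7863
  k = 3: (48 + 44 + 25)/117 = 117/117 = 1

Summary (fraction, with percent):

explained: PC1 0.4103 (41.03%), PC2 0.3761 (37.61%), PC3 0.2137 (21.37%);  cumulative: 0.4103, 0.7863, 1


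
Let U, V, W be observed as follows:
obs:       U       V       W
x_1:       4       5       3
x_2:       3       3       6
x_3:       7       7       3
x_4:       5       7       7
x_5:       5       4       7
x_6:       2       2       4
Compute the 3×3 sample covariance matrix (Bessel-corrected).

Step 1 — column means:
  mean(U) = (4 + 3 + 7 + 5 + 5 + 2) / 6 = 26/6 = 4.3333
  mean(V) = (5 + 3 + 7 + 7 + 4 + 2) / 6 = 28/6 = 4.6667
  mean(W) = (3 + 6 + 3 + 7 + 7 + 4) / 6 = 30/6 = 5

Step 2 — sample covariance S[i,j] = (1/(n-1)) · Σ_k (x_{k,i} - mean_i) · (x_{k,j} - mean_j), with n-1 = 5.
  S[U,U] = ((-0.3333)·(-0.3333) + (-1.3333)·(-1.3333) + (2.6667)·(2.6667) + (0.6667)·(0.6667) + (0.6667)·(0.6667) + (-2.3333)·(-2.3333)) / 5 = 15.3333/5 = 3.0667
  S[U,V] = ((-0.3333)·(0.3333) + (-1.3333)·(-1.6667) + (2.6667)·(2.3333) + (0.6667)·(2.3333) + (0.6667)·(-0.6667) + (-2.3333)·(-2.6667)) / 5 = 15.6667/5 = 3.1333
  S[U,W] = ((-0.3333)·(-2) + (-1.3333)·(1) + (2.6667)·(-2) + (0.6667)·(2) + (0.6667)·(2) + (-2.3333)·(-1)) / 5 = -1/5 = -0.2
  S[V,V] = ((0.3333)·(0.3333) + (-1.6667)·(-1.6667) + (2.3333)·(2.3333) + (2.3333)·(2.3333) + (-0.6667)·(-0.6667) + (-2.6667)·(-2.6667)) / 5 = 21.3333/5 = 4.2667
  S[V,W] = ((0.3333)·(-2) + (-1.6667)·(1) + (2.3333)·(-2) + (2.3333)·(2) + (-0.6667)·(2) + (-2.6667)·(-1)) / 5 = -1/5 = -0.2
  S[W,W] = ((-2)·(-2) + (1)·(1) + (-2)·(-2) + (2)·(2) + (2)·(2) + (-1)·(-1)) / 5 = 18/5 = 3.6

S is symmetric (S[j,i] = S[i,j]). Assembling:

S = [[3.0667, 3.1333, -0.2],
 [3.1333, 4.2667, -0.2],
 [-0.2, -0.2, 3.6]]


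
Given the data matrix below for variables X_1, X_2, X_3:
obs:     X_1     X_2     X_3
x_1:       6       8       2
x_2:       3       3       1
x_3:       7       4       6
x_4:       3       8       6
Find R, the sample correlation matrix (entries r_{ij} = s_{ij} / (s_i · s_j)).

Step 1 — column means:
  mean(X_1) = (6 + 3 + 7 + 3) / 4 = 19/4 = 4.75
  mean(X_2) = (8 + 3 + 4 + 8) / 4 = 23/4 = 5.75
  mean(X_3) = (2 + 1 + 6 + 6) / 4 = 15/4 = 3.75

Step 2 — sample variances and covariances s[i,j] = (1/(n-1)) · Σ_k (x_{k,i} - mean_i) · (x_{k,j} - mean_j), with n-1 = 3:
  s[X_1,X_1] = ((1.25)·(1.25) + (-1.75)·(-1.75) + (2.25)·(2.25) + (-1.75)·(-1.75)) / 3 = 12.75/3 = 4.25
  s[X_1,X_2] = ((1.25)·(2.25) + (-1.75)·(-2.75) + (2.25)·(-1.75) + (-1.75)·(2.25)) / 3 = -0.25/3 = -0.0833
  s[X_1,X_3] = ((1.25)·(-1.75) + (-1.75)·(-2.75) + (2.25)·(2.25) + (-1.75)·(2.25)) / 3 = 3.75/3 = 1.25
  s[X_2,X_2] = ((2.25)·(2.25) + (-2.75)·(-2.75) + (-1.75)·(-1.75) + (2.25)·(2.25)) / 3 = 20.75/3 = 6.9167
  s[X_2,X_3] = ((2.25)·(-1.75) + (-2.75)·(-2.75) + (-1.75)·(2.25) + (2.25)·(2.25)) / 3 = 4.75/3 = 1.5833
  s[X_3,X_3] = ((-1.75)·(-1.75) + (-2.75)·(-2.75) + (2.25)·(2.25) + (2.25)·(2.25)) / 3 = 20.75/3 = 6.9167
  Sample standard deviations s_i = √(s[i,i]):
  s(X_1) = √(4.25) = 2.0616
  s(X_2) = √(6.9167) = 2.63
  s(X_3) = √(6.9167) = 2.63

Step 3 — r_{ij} = s_{ij} / (s_i · s_j):
  r[X_1,X_1] = 1 (diagonal).
  r[X_1,X_2] = -0.0833 / (2.0616 · 2.63) = -0.0833 / 5.4218 = -0.0154
  r[X_1,X_3] = 1.25 / (2.0616 · 2.63) = 1.25 / 5.4218 = 0.2306
  r[X_2,X_2] = 1 (diagonal).
  r[X_2,X_3] = 1.5833 / (2.63 · 2.63) = 1.5833 / 6.9167 = 0.2289
  r[X_3,X_3] = 1 (diagonal).

R is symmetric with unit diagonal. Assembling:

R = [[1, -0.0154, 0.2306],
 [-0.0154, 1, 0.2289],
 [0.2306, 0.2289, 1]]


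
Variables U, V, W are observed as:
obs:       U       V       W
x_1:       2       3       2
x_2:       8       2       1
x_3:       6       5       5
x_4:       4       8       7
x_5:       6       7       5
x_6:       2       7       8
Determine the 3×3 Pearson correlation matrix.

Step 1 — column means:
  mean(U) = (2 + 8 + 6 + 4 + 6 + 2) / 6 = 28/6 = 4.6667
  mean(V) = (3 + 2 + 5 + 8 + 7 + 7) / 6 = 32/6 = 5.3333
  mean(W) = (2 + 1 + 5 + 7 + 5 + 8) / 6 = 28/6 = 4.6667

Step 2 — sample variances and covariances s[i,j] = (1/(n-1)) · Σ_k (x_{k,i} - mean_i) · (x_{k,j} - mean_j), with n-1 = 5:
  s[U,U] = ((-2.6667)·(-2.6667) + (3.3333)·(3.3333) + (1.3333)·(1.3333) + (-0.6667)·(-0.6667) + (1.3333)·(1.3333) + (-2.6667)·(-2.6667)) / 5 = 29.3333/5 = 5.8667
  s[U,V] = ((-2.6667)·(-2.3333) + (3.3333)·(-3.3333) + (1.3333)·(-0.3333) + (-0.6667)·(2.6667) + (1.3333)·(1.6667) + (-2.6667)·(1.6667)) / 5 = -9.3333/5 = -1.8667
  s[U,W] = ((-2.6667)·(-2.6667) + (3.3333)·(-3.6667) + (1.3333)·(0.3333) + (-0.6667)·(2.3333) + (1.3333)·(0.3333) + (-2.6667)·(3.3333)) / 5 = -14.6667/5 = -2.9333
  s[V,V] = ((-2.3333)·(-2.3333) + (-3.3333)·(-3.3333) + (-0.3333)·(-0.3333) + (2.6667)·(2.6667) + (1.6667)·(1.6667) + (1.6667)·(1.6667)) / 5 = 29.3333/5 = 5.8667
  s[V,W] = ((-2.3333)·(-2.6667) + (-3.3333)·(-3.6667) + (-0.3333)·(0.3333) + (2.6667)·(2.3333) + (1.6667)·(0.3333) + (1.6667)·(3.3333)) / 5 = 30.6667/5 = 6.1333
  s[W,W] = ((-2.6667)·(-2.6667) + (-3.6667)·(-3.6667) + (0.3333)·(0.3333) + (2.3333)·(2.3333) + (0.3333)·(0.3333) + (3.3333)·(3.3333)) / 5 = 37.3333/5 = 7.4667
  Sample standard deviations s_i = √(s[i,i]):
  s(U) = √(5.8667) = 2.4221
  s(V) = √(5.8667) = 2.4221
  s(W) = √(7.4667) = 2.7325

Step 3 — r_{ij} = s_{ij} / (s_i · s_j):
  r[U,U] = 1 (diagonal).
  r[U,V] = -1.8667 / (2.4221 · 2.4221) = -1.8667 / 5.8667 = -0.3182
  r[U,W] = -2.9333 / (2.4221 · 2.7325) = -2.9333 / 6.6185 = -0.4432
  r[V,V] = 1 (diagonal).
  r[V,W] = 6.1333 / (2.4221 · 2.7325) = 6.1333 / 6.6185 = 0.9267
  r[W,W] = 1 (diagonal).

R is symmetric with unit diagonal. Assembling:

R = [[1, -0.3182, -0.4432],
 [-0.3182, 1, 0.9267],
 [-0.4432, 0.9267, 1]]
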